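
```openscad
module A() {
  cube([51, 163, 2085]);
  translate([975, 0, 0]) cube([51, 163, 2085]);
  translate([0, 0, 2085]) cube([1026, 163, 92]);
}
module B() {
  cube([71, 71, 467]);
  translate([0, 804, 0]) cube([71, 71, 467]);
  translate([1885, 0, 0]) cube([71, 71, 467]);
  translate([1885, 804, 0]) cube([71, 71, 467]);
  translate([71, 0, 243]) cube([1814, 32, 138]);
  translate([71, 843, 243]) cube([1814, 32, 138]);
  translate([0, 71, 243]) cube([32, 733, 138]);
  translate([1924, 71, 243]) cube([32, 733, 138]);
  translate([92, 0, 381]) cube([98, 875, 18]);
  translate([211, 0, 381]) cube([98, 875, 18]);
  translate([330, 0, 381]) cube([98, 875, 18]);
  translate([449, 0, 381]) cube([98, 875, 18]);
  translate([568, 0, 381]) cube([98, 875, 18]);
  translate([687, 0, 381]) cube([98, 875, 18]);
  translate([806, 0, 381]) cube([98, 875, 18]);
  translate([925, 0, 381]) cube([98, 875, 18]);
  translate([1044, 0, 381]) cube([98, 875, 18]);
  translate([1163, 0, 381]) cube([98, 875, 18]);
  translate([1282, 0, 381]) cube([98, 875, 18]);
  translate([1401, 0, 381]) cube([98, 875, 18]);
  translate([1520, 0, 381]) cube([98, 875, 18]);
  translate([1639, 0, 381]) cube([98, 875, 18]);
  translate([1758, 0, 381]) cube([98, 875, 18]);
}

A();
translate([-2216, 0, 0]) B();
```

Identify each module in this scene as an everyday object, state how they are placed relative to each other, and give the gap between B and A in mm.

The bed frame's nearest face is 260 mm from the door frame's −x face.

A is a door frame. B is a bed frame. The bed frame is on the floor beside the door frame on its −x side. The gap between the bed frame and the door frame is 260 mm.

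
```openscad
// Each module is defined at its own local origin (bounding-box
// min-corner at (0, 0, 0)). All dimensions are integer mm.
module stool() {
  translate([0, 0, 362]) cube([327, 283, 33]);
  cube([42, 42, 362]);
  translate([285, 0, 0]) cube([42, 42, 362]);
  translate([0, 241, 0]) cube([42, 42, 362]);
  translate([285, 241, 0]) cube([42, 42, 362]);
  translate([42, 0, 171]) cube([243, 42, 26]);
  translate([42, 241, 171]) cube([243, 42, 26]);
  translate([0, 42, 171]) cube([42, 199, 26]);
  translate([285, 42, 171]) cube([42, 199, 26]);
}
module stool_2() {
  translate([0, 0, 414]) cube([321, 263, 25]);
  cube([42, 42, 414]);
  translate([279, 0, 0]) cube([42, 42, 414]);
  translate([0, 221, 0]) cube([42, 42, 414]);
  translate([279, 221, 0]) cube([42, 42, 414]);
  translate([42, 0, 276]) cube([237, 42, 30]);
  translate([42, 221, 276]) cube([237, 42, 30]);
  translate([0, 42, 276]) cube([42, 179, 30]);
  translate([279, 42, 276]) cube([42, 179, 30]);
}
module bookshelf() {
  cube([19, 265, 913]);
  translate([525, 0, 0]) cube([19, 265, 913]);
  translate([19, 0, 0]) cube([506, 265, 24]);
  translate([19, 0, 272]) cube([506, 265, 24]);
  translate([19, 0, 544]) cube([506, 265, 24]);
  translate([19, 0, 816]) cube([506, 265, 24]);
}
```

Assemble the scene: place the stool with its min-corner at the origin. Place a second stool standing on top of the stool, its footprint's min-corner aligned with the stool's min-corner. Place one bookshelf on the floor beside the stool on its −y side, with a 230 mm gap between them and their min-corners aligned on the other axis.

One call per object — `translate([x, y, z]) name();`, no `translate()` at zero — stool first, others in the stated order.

stool();
translate([0, 0, 395]) stool_2();
translate([0, -495, 0]) bookshelf();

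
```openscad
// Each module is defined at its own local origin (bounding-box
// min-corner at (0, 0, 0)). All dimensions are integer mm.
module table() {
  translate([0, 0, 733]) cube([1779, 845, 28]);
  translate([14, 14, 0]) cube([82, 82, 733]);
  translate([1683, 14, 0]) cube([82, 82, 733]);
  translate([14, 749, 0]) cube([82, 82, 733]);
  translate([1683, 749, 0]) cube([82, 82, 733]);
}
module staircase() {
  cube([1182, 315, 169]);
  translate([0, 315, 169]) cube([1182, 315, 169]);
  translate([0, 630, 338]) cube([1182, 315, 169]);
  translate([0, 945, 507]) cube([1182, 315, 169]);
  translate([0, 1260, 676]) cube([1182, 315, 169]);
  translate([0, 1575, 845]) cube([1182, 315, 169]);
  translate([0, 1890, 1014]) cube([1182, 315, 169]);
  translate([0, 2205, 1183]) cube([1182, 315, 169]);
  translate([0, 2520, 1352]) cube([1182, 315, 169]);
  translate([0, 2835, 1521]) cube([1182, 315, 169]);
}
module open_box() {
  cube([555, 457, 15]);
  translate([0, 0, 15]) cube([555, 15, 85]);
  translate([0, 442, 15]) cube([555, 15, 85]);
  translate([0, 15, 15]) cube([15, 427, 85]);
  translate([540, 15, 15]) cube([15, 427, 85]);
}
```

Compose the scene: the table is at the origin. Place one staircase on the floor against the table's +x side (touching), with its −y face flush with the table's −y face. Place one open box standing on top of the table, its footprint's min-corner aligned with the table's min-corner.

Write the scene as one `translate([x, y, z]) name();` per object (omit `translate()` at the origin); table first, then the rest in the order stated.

table();
translate([1779, 0, 0]) staircase();
translate([0, 0, 761]) open_box();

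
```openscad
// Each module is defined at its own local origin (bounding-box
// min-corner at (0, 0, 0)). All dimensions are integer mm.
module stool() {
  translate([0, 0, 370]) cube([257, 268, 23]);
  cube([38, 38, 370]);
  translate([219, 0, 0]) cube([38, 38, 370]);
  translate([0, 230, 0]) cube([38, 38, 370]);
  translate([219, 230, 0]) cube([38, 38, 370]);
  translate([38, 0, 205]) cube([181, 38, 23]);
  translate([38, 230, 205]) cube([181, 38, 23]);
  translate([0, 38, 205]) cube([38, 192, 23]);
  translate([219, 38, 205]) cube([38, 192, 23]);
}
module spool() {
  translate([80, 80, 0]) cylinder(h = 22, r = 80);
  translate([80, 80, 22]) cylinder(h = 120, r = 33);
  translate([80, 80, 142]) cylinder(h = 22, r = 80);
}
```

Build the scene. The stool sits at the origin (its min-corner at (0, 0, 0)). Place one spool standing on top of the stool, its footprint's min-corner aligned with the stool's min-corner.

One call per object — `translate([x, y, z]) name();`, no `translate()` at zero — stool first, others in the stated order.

stool();
translate([0, 0, 393]) spool();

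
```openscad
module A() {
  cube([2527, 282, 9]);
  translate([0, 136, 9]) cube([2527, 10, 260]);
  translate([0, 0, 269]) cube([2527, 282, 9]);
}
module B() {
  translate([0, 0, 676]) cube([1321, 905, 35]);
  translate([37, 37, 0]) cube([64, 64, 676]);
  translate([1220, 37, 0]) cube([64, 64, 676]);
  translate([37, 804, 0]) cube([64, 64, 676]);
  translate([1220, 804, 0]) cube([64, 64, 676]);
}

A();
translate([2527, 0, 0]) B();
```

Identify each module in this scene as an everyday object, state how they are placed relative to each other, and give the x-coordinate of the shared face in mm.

The I-beam's +x face and the table's −x face are both at x = 2527 mm.

A is an I-beam. B is a table. The table is against the I-beam's +x side, with their −y faces flush. The x-coordinate of the shared face is 2527 mm.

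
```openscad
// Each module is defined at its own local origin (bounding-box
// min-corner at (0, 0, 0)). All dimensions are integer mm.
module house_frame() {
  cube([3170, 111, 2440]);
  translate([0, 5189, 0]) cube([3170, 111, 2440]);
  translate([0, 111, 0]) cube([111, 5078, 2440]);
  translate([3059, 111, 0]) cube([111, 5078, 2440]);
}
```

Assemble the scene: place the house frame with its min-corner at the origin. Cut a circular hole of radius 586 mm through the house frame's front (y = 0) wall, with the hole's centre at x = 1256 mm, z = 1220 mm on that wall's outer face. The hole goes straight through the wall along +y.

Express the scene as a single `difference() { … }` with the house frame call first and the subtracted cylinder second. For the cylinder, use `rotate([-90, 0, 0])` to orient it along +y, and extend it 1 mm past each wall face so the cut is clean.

difference() {
  house_frame();
  translate([1256, -1, 1220]) rotate([-90, 0, 0]) cylinder(h = 113, r = 586);
}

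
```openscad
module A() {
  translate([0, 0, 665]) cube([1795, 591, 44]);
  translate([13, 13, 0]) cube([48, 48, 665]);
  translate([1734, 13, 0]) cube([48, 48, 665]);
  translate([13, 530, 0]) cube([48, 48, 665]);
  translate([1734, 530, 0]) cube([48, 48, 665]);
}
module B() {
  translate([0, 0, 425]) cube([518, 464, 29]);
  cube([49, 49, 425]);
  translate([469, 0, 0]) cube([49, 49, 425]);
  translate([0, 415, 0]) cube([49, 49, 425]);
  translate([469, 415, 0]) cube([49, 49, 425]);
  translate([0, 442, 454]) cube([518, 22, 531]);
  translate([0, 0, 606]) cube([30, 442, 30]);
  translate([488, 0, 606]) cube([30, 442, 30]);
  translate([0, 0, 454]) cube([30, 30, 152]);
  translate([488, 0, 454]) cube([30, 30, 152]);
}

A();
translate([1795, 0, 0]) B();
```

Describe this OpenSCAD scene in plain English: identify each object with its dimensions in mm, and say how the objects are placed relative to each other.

A is a table: top 1795 mm (x) × 591 mm (y), 44 mm thick, upper face at z = 709 mm, on four 48×48 mm square legs, each inset 13 mm from the nearest pair of top edges, running from z = 0 to the bottom of the top.

B is a chair: 518×464 mm seat, 29 mm thick, top at z = 454 mm, on four 49 mm square corner legs flush with the seat edges. A 22 mm thick backrest slab spans the full seat width, extending 531 mm above the seat top, its back face flush with the seat's +y edge. Two armrests of 30×30 mm section run along each side from the seat's front edge to the front of the backrest, top faces 182 mm above the seat top and outer faces flush with the seat's x-edges; a 30×30 mm post under the front of each armrest stands on the seat at the front corner.

The chair is against the table's +x side, with their −y faces flush.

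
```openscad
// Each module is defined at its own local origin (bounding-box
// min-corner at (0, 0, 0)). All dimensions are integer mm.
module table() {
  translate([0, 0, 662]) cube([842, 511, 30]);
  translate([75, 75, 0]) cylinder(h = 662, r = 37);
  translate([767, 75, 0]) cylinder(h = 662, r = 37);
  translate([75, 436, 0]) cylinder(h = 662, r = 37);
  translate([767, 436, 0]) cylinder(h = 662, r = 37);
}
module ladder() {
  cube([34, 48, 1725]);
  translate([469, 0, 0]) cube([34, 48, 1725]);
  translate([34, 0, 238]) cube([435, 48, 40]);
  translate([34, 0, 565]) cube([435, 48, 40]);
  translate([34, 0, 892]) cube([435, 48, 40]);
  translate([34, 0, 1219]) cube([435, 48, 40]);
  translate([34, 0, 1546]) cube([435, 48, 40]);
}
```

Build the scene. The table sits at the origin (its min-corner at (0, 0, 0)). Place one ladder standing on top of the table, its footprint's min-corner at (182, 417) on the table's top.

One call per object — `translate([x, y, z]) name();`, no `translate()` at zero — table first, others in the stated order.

table();
translate([182, 417, 692]) ladder();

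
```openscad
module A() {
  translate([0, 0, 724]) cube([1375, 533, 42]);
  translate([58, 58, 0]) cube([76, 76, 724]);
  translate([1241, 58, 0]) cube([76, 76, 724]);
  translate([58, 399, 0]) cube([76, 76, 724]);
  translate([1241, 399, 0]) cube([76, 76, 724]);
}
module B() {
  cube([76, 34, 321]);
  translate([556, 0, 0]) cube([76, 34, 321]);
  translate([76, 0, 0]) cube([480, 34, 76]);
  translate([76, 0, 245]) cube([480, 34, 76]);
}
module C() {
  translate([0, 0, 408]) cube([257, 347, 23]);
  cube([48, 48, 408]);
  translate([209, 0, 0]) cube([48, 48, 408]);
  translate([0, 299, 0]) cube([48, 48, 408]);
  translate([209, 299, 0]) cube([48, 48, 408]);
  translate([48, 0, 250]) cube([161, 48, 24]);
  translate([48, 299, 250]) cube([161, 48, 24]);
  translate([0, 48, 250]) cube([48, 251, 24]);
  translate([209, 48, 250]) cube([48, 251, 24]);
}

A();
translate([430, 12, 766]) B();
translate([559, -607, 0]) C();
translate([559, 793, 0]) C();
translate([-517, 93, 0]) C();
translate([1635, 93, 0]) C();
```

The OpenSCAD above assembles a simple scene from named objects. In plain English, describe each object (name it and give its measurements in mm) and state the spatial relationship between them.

A is a rectangular dining table. The top is 1375×533×42 mm with its upper surface at z = 766 mm. It stands on four 76×76 mm square legs, each inset 58 mm from the nearest pair of top edges, running from the floor to the underside of the top.

B is a rectangular picture frame lying in the x–z plane (depth along y). The opening is 480 mm wide (x) by 169 mm tall (z), surrounded by a border 76 mm wide on all four sides. The frame is 34 mm deep and is made of two full-height vertical stiles with two horizontal rails fitted between them.

C is a four-legged stool. The seat is a 257×347×23 mm slab whose top surface is at z = 431 mm; four square legs, each 48×48 mm in cross-section, run from the floor (z = 0) to the underside of the seat, each flush with a corner of the seat. Four stretchers, 48 mm wide and 24 mm tall, connect adjacent legs with their undersides at z = 250 mm, each running between the inner faces of the legs it joins and aligned with the legs' outer faces on the other axis.

The picture frame is on top of the table. Four stools sit around the table at the −y, +y, −x, +x sides.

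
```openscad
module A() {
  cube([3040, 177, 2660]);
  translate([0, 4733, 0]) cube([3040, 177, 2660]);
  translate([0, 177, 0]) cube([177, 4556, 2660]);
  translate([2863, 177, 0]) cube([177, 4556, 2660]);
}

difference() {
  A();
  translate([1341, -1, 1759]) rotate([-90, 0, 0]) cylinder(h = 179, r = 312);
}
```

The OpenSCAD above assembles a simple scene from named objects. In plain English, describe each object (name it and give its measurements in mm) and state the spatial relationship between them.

A is a box-shaped house frame (walls only): outside footprint 3040×4910 mm, wall height 2660 mm, wall thickness 177 mm. The two y-facing walls run the full x-width; the two x-facing walls fit between the inner faces of the y-facing walls.

The house frame has a circular hole of radius 312 mm through its front wall, centred at (x = 1341, z = 1759).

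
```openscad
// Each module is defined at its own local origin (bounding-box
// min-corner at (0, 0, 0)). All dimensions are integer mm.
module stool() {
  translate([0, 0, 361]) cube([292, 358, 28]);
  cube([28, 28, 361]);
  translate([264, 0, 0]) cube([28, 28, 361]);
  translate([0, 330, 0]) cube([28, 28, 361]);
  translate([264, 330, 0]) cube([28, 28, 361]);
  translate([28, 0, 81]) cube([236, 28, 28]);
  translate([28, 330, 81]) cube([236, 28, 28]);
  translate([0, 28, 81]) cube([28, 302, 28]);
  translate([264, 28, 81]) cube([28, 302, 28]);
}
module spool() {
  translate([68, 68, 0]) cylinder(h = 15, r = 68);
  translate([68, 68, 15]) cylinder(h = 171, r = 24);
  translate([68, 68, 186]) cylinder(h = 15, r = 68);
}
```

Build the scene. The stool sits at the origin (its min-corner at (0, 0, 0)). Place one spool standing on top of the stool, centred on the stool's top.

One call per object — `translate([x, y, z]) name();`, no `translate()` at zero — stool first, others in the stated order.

stool();
translate([78, 111, 389]) spool();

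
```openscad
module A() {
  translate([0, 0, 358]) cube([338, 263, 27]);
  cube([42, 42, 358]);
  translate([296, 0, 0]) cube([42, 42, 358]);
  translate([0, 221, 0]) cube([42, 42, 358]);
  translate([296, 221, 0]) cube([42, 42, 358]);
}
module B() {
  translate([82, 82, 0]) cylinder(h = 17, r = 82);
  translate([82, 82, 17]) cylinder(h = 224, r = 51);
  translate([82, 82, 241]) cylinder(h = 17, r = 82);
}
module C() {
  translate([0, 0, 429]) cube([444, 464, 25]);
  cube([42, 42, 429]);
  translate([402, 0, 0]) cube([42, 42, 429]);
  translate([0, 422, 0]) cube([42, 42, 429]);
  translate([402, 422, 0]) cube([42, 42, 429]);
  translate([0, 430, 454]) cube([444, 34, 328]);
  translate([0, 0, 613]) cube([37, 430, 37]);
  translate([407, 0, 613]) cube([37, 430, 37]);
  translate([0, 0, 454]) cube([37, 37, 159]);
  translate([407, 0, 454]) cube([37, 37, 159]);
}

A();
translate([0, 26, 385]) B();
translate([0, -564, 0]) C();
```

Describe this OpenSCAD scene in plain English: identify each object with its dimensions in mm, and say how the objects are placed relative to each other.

A is a four-legged stool. The seat is a 338×263×27 mm slab whose top surface is at z = 385 mm; four square legs, each 42×42 mm in cross-section, run from the floor (z = 0) to the underside of the seat, each flush with a corner of the seat.

B is a spool: two coaxial disc flanges of radius 82 mm and thickness 17 mm, joined by a core cylinder of radius 51 mm and height 224 mm. The lower flange rests on z = 0 and the three cylinders share a vertical axis.

C is a chair. The seat is a 444×464×25 mm slab with its top at z = 454 mm, on four 42×42 mm corner legs (flush with the seat edges, standing on z = 0). A flat backrest 34 mm thick, 328 mm tall, spans the full seat width and rises from the seat top along its +y edge, rear face flush with the rear of the seat. Two armrests of 37×37 mm section run along each side from the seat's front edge to the front of the backrest, top faces 196 mm above the seat top and outer faces flush with the seat's x-edges; a 37×37 mm post under the front of each armrest stands on the seat at the front corner.

The spool is on top of the stool. The chair is on the floor beside the stool on its −y side.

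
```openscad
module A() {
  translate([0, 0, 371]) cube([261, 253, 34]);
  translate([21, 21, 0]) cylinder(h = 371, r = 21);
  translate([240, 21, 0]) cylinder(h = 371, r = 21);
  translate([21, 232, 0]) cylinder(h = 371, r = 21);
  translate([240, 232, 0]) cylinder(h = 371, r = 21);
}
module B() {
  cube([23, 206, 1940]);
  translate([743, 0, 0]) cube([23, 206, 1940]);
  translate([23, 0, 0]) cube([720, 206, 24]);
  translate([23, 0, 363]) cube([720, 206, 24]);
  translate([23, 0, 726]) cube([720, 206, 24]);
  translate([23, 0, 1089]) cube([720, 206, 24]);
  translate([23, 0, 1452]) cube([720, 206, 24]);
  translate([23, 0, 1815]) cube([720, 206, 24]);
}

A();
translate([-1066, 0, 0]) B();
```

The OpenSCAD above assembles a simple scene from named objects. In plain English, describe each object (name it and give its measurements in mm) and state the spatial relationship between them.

A is a four-legged stool. The seat is 261×253 mm, 34 mm thick, top at z = 405 mm. It stands on four round legs, each 42 mm in diameter, from z = 0 to the seat underside, each leg's axis is inset half a diameter from the nearest pair of seat edges (so the leg's bounding box is flush with the corner).

B is an open bookshelf. Two side panels, each 23 mm thick, 206 mm deep and 1940 mm tall, stand 766 mm apart (outside-to-outside). Between them sit 6 shelves, each 24 mm thick and 206 mm deep, spanning the full gap between the sides. The bottom shelf rests on the floor (its underside at z = 0) and the clear gap between one shelf's top and the next shelf's underside is 339 mm.

The bookshelf is on the floor beside the stool on its −x side.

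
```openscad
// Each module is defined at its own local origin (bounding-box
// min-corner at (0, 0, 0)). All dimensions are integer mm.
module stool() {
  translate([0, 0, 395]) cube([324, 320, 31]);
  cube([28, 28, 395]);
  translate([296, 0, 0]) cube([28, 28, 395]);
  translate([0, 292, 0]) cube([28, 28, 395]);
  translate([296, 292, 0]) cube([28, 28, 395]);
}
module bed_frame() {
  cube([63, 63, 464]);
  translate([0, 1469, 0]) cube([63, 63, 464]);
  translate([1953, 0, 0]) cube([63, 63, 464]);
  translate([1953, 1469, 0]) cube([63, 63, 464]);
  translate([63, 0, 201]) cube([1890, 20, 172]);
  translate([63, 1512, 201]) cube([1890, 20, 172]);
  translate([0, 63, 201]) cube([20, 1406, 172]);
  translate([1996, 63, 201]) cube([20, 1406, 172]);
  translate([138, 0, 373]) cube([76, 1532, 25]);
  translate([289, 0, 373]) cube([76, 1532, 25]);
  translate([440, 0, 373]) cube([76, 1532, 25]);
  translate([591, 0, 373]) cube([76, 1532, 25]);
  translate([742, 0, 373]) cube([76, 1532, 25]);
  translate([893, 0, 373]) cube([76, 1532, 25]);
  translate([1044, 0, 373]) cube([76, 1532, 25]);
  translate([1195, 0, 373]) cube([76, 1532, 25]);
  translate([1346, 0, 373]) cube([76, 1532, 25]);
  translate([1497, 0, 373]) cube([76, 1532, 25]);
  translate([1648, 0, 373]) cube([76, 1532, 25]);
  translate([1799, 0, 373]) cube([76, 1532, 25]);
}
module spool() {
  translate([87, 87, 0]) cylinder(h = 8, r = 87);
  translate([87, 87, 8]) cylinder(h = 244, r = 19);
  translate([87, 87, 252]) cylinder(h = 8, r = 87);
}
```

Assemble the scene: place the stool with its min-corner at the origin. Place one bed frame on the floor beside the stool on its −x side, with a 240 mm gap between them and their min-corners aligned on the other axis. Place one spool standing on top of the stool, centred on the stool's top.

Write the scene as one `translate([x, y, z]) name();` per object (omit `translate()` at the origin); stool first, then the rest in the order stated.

stool();
translate([-2256, 0, 0]) bed_frame();
translate([75, 73, 426]) spool();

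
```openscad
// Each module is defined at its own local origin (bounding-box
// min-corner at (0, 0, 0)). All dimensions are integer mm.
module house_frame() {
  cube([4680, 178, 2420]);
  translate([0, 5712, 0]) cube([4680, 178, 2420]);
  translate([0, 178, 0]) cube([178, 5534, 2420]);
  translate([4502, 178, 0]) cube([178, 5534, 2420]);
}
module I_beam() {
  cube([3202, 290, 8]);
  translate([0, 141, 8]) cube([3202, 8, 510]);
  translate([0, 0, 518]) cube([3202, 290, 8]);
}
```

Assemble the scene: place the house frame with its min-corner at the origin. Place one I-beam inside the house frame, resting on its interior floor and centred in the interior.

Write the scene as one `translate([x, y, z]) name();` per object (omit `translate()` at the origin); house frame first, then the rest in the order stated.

house_frame();
translate([739, 2800, 0]) I_beam();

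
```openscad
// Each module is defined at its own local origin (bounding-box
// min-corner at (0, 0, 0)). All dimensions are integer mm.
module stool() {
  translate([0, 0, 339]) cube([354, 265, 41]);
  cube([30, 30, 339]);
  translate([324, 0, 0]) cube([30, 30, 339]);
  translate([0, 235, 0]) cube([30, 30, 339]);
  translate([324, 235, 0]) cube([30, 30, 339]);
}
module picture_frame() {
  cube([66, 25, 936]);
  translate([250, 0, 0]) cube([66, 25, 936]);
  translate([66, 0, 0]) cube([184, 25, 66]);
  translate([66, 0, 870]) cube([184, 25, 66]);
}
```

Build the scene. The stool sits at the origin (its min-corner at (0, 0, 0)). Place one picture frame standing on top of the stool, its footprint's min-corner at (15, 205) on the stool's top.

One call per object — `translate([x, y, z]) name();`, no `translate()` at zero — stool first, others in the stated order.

stool();
translate([15, 205, 380]) picture_frame();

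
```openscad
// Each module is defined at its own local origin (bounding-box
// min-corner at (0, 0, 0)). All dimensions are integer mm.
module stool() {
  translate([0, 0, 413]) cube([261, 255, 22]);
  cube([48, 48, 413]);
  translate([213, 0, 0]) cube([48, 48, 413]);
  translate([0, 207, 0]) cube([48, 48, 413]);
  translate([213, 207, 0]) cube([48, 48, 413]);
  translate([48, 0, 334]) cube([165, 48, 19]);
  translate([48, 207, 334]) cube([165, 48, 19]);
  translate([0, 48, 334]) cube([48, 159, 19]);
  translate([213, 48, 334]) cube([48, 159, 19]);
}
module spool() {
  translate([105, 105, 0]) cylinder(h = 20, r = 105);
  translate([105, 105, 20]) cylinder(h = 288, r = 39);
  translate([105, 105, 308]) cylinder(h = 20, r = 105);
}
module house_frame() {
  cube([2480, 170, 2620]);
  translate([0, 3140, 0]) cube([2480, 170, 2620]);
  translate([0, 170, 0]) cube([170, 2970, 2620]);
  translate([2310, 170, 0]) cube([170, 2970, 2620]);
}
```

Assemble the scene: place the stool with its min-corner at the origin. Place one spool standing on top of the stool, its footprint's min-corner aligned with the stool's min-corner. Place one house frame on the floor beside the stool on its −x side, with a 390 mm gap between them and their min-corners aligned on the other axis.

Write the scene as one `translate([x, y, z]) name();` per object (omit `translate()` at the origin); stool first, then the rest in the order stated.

stool();
translate([0, 0, 435]) spool();
translate([-2870, 0, 0]) house_frame();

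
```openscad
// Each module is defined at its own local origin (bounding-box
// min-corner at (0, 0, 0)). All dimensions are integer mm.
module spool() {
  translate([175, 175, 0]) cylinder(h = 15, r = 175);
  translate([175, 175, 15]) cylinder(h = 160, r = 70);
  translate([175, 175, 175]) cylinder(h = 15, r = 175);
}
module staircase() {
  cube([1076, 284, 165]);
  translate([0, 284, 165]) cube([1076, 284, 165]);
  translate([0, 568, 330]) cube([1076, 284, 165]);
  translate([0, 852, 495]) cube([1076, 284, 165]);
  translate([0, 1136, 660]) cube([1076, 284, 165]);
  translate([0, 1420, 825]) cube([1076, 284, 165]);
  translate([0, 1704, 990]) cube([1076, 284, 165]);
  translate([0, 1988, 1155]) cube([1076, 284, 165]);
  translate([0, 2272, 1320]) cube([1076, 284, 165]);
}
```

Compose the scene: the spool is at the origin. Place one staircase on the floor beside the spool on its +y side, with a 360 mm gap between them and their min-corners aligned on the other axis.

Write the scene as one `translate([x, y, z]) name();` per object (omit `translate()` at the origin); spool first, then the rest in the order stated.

spool();
translate([0, 710, 0]) staircase();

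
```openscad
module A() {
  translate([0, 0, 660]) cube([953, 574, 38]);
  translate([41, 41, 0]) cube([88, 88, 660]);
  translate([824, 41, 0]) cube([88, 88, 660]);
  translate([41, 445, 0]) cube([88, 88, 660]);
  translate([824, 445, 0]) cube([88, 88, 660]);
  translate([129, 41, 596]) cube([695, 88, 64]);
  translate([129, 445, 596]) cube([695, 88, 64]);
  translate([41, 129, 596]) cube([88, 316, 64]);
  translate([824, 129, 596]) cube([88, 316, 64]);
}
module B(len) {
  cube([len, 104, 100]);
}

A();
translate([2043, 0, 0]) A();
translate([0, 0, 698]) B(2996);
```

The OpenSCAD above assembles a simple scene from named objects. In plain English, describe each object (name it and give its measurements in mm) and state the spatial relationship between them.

A is a rectangular dining table. The top is 953×574×38 mm with its upper surface at z = 698 mm. It stands on four 88×88 mm square legs, each inset 41 mm from the nearest pair of top edges, running from the floor to the underside of the top. Four apron rails, 88 mm thick and 64 mm tall, run between adjacent legs with their top edges flush with the underside of the top and their outer faces flush with the legs' outer faces.

B is a rectangular beam 2996 mm long (x), 104 mm deep (y), 100 mm thick (z).

The beam spans the tops of two tables placed 1090 mm apart, resting at z = 698 mm.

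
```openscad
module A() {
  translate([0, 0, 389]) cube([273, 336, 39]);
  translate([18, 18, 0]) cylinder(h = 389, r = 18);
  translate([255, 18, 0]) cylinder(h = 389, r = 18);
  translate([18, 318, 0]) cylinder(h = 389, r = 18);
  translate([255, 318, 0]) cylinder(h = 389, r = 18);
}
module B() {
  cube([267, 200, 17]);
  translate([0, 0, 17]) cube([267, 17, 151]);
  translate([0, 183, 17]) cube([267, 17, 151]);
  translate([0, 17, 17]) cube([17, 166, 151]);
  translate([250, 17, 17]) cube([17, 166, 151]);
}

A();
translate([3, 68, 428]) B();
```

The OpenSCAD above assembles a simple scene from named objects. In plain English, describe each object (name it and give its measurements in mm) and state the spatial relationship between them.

A is a four-legged stool. The seat is a 273×336×39 mm slab whose top surface is at z = 428 mm; four round legs, each 36 mm in diameter, run from the floor (z = 0) to the underside of the seat, each leg's axis is inset half a diameter from the nearest pair of seat edges (so the leg's bounding box is flush with the corner).

B is an open-topped rectangular box: outside dimensions 267×200×168 mm, with a uniform wall and base thickness of 17 mm. The base is a full 267×200 slab on the floor; four walls sit on top of the base. The front and back walls (the −y and +y sides) span the full width; the two side walls fit between them.

The open box is on top of the stool, centred.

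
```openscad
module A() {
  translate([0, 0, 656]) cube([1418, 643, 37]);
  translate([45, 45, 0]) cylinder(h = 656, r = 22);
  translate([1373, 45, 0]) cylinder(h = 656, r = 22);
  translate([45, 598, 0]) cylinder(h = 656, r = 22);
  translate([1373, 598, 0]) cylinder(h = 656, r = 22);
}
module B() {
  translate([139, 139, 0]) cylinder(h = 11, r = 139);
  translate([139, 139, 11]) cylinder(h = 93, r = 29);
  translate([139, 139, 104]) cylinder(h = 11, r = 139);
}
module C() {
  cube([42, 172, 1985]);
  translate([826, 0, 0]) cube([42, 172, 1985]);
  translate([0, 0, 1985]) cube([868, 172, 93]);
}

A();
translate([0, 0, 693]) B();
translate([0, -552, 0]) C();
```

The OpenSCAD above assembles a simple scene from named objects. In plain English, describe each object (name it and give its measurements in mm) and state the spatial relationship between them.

A is a table: top 1418 mm (x) × 643 mm (y), 37 mm thick, upper face at z = 693 mm, on four round legs of 44 mm diameter, each leg's bounding box inset 23 mm from the nearest pair of top edges, running from z = 0 to the bottom of the top.

B is a spool: two coaxial disc flanges of radius 139 mm and thickness 11 mm, joined by a core cylinder of radius 29 mm and height 93 mm. The lower flange rests on z = 0 and the three cylinders share a vertical axis.

C is a rectangular door frame: two vertical jambs of 42×172 mm section, 1985 mm tall, with a clear opening 784 mm wide between their inner faces. A header 93 mm tall and 172 mm deep lies on top of the jambs and spans the full outside width.

The spool is on top of the table. The door frame is on the floor beside the table on its −y side.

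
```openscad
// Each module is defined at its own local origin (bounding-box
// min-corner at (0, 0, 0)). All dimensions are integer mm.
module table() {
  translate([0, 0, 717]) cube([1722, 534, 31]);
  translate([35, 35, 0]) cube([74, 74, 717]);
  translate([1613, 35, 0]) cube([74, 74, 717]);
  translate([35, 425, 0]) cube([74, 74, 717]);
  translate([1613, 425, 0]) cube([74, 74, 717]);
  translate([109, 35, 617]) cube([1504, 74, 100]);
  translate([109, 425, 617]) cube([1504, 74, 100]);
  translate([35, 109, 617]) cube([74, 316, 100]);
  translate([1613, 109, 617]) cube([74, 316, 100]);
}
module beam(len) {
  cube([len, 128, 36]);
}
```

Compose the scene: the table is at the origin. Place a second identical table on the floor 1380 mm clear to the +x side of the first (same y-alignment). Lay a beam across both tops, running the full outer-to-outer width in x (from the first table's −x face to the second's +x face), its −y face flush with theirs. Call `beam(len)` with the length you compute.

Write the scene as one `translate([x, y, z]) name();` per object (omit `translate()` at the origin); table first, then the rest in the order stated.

table();
translate([3102, 0, 0]) table();
translate([0, 0, 748]) beam(4824);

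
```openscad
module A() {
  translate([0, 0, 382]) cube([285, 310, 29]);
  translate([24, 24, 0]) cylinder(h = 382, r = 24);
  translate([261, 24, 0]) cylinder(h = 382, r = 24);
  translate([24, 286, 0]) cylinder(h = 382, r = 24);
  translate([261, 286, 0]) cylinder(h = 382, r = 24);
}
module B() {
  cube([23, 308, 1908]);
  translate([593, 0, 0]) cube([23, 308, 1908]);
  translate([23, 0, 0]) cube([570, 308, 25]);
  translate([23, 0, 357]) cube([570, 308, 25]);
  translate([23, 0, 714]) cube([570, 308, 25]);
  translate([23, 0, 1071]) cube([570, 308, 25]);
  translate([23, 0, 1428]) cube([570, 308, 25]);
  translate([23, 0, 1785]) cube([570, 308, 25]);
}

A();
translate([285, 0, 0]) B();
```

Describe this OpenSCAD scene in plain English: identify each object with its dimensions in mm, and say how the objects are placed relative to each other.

A is a four-legged stool. The seat is 285×310 mm, 29 mm thick, top at z = 411 mm. It stands on four round legs, each 48 mm in diameter, from z = 0 to the seat underside, each leg's axis is inset half a diameter from the nearest pair of seat edges (so the leg's bounding box is flush with the corner).

B is a bookshelf 616 mm wide overall, 308 mm deep and 1908 mm tall. The two sides are 23 mm thick vertical panels. 6 horizontal shelves of 25 mm thickness span between the inner faces of the sides; the lowest shelf sits on the floor and shelves are stacked with a clear vertical gap of 332 mm between each pair.

The bookshelf is against the stool's +x side, with their −y faces flush.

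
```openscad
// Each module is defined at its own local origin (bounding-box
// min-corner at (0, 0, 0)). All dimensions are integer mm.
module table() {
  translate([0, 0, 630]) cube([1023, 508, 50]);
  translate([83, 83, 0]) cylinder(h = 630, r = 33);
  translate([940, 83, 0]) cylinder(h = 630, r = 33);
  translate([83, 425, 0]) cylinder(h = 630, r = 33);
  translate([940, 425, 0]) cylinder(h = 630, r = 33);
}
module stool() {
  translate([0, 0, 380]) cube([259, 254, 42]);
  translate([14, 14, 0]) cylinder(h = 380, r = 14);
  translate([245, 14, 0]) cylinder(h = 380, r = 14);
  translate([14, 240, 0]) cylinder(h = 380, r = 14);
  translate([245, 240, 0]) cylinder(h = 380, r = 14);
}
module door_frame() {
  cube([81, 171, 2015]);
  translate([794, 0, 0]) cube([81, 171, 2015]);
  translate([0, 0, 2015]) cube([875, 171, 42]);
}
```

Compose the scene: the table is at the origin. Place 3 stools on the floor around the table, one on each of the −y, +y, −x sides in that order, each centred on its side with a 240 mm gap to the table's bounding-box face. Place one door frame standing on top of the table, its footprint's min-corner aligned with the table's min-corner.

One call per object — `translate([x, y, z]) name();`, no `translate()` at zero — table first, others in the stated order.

table();
translate([382, -494, 0]) stool();
translate([382, 748, 0]) stool();
translate([-499, 127, 0]) stool();
translate([0, 0, 680]) door_frame();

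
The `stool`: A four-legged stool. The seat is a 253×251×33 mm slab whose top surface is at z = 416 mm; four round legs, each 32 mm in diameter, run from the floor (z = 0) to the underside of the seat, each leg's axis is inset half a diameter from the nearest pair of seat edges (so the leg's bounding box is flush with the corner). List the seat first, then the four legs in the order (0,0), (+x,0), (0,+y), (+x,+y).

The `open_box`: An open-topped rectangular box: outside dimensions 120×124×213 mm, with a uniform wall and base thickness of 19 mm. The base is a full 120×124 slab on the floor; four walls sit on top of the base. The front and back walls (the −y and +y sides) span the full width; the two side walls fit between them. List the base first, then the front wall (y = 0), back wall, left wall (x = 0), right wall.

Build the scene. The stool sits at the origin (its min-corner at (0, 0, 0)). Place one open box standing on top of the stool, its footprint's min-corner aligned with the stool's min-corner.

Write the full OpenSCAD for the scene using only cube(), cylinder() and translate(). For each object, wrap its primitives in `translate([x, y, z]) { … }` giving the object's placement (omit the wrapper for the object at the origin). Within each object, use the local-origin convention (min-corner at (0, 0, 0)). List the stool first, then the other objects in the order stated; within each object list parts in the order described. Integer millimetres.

translate([0, 0, 383]) cube([253, 251, 33]);
translate([16, 16, 0]) cylinder(h = 383, r = 16);
translate([237, 16, 0]) cylinder(h = 383, r = 16);
translate([16, 235, 0]) cylinder(h = 383, r = 16);
translate([237, 235, 0]) cylinder(h = 383, r = 16);
translate([0, 0, 416]) {
  cube([120, 124, 19]);
  translate([0, 0, 19]) cube([120, 19, 194]);
  translate([0, 105, 19]) cube([120, 19, 194]);
  translate([0, 19, 19]) cube([19, 86, 194]);
  translate([101, 19, 19]) cube([19, 86, 194]);
}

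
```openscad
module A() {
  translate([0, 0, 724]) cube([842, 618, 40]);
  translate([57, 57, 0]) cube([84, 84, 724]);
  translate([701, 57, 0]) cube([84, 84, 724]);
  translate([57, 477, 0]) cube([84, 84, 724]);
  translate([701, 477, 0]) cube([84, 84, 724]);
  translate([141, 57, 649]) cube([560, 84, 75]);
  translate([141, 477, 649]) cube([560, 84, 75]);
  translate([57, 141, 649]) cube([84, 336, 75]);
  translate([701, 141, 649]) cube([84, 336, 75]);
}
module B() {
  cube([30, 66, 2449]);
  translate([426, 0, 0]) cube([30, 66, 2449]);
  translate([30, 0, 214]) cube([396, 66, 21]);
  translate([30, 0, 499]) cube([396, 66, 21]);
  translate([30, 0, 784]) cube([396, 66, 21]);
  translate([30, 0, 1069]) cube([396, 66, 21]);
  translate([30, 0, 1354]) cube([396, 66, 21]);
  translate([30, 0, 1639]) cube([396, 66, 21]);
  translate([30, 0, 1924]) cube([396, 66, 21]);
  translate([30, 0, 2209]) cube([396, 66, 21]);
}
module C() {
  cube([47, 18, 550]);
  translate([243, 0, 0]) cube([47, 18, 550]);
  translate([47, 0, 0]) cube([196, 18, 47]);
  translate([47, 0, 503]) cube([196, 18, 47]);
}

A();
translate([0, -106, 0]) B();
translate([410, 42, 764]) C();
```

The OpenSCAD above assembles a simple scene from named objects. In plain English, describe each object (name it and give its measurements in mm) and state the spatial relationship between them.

A is a rectangular dining table. The top is 842×618×40 mm with its upper surface at z = 764 mm. It stands on four 84×84 mm square legs, each inset 57 mm from the nearest pair of top edges, running from the floor to the underside of the top. Four apron rails, 84 mm thick and 75 mm tall, run between adjacent legs with their top edges flush with the underside of the top and their outer faces flush with the legs' outer faces.

B is a straight ladder. Two 30×66 mm vertical rails, 2449 mm tall, stand 456 mm apart (outside-to-outside) with their front faces coplanar on the −y side. 8 rungs, each 66 mm deep and 21 mm tall, span between the inner faces of the rails, front faces flush with the rails. The lowest rung's underside is at z = 214 mm and rungs are spaced 285 mm apart (underside to underside).

C is a rectangular picture frame lying in the x–z plane (depth along y). The opening is 196 mm wide (x) by 456 mm tall (z), surrounded by a border 47 mm wide on all four sides. The frame is 18 mm deep and is made of two full-height vertical stiles with two horizontal rails fitted between them.

The ladder is on the floor beside the table on its −y side. The picture frame is on top of the table.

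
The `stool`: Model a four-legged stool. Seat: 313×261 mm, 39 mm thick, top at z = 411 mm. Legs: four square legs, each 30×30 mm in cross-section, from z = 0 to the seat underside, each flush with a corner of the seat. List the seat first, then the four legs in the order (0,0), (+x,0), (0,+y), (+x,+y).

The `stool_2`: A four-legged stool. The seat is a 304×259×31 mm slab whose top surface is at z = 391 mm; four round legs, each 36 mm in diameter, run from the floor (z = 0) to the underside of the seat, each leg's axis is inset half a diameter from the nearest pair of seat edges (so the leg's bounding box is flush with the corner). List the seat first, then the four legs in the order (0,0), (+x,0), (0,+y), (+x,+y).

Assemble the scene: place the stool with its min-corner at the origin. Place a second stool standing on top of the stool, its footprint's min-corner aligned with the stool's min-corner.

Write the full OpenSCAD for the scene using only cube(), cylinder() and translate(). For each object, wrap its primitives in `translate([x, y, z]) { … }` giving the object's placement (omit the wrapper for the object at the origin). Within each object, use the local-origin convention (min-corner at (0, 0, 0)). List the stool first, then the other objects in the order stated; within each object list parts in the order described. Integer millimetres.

translate([0, 0, 372]) cube([313, 261, 39]);
cube([30, 30, 372]);
translate([283, 0, 0]) cube([30, 30, 372]);
translate([0, 231, 0]) cube([30, 30, 372]);
translate([283, 231, 0]) cube([30, 30, 372]);
translate([0, 0, 411]) {
  translate([0, 0, 360]) cube([304, 259, 31]);
  translate([18, 18, 0]) cylinder(h = 360, r = 18);
  translate([286, 18, 0]) cylinder(h = 360, r = 18);
  translate([18, 241, 0]) cylinder(h = 360, r = 18);
  translate([286, 241, 0]) cylinder(h = 360, r = 18);
}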